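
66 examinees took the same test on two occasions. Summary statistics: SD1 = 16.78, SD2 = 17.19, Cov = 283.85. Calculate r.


r = cov(X,Y) / (SD_X * SD_Y)
r = 283.85 / (16.78 * 17.19)
r = 283.85 / 288.4482
r = 0.9841

0.9841


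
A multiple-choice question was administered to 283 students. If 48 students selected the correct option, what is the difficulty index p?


Item difficulty p = number correct / total examinees
p = 48 / 283
p = 0.1696

0.1696


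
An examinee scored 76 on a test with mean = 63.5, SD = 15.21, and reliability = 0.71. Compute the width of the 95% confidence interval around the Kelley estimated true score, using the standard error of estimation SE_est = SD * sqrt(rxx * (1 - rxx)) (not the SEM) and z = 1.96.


True score estimate = 0.71*76 + 0.29*63.5 = 72.375
SE_est = SD * sqrt(rxx * (1 - rxx)) = 15.21 * sqrt(0.71 * 0.29) = 15.21 * sqrt(0.2059) = 6.901721
CI = T_est +/- z * SE_est, so width = 2 * z * SE_est = 2 * 1.96 * 6.901721
Width = 27.0547

27.0547


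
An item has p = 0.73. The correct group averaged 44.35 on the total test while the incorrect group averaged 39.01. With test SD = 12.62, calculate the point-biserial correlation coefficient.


q = 1 - p = 0.27
rpb = ((M1 - M0) / SD) * sqrt(p * q)
rpb = ((44.35 - 39.01) / 12.62) * sqrt(0.73 * 0.27)
rpb = 0.1879

0.1879


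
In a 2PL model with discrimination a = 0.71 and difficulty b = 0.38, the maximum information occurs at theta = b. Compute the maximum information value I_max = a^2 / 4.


For 2PL, max info at theta = b = 0.38
I_max = a^2 / 4 = 0.71^2 / 4
= 0.5041 / 4
I_max = 0.126

0.126


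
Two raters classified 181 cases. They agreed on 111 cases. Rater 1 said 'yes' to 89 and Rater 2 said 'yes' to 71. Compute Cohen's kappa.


P_o = 111/181 = 0.61326
P_e = (89*71 + 92*110) / 32761 = 0.501786
kappa = (P_o - P_e) / (1 - P_e)
kappa = (0.61326 - 0.501786) / (1 - 0.501786)
kappa = 0.2237

0.2237


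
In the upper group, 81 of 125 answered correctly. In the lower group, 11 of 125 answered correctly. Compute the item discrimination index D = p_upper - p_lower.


p_upper = 81/125 = 0.648
p_lower = 11/125 = 0.088
D = 0.648 - 0.088 = 0.56

0.56


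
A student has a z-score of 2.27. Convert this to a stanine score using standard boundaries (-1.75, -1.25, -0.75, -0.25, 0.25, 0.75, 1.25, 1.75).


Stanine boundaries: [-1.75, -1.25, -0.75, -0.25, 0.25, 0.75, 1.25, 1.75]
z = 2.27
Check each boundary:
  z >= -1.75 -> could be stanine 2
  z >= -1.25 -> could be stanine 3
  z >= -0.75 -> could be stanine 4
  z >= -0.25 -> could be stanine 5
  z >= 0.25 -> could be stanine 6
  z >= 0.75 -> could be stanine 7
  z >= 1.25 -> could be stanine 8
  z >= 1.75 -> could be stanine 9
Highest qualifying boundary gives stanine = 9

9


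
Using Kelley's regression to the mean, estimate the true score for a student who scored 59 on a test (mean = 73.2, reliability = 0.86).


T_est = rxx * X + (1 - rxx) * mean
T_est = 0.86 * 59 + 0.14 * 73.2
T_est = 50.74 + 10.248
T_est = 60.988

60.988


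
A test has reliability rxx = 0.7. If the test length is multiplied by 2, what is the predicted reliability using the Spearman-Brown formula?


r_new = (n * rxx) / (1 + (n-1) * rxx)
r_new = (2 * 0.7) / (1 + 1 * 0.7)
r_new = 1.4 / 1.7
r_new = 0.8235

0.8235


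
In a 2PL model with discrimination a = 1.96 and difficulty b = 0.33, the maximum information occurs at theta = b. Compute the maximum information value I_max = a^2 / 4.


For 2PL, max info at theta = b = 0.33
I_max = a^2 / 4 = 1.96^2 / 4
= 3.8416 / 4
I_max = 0.9604

0.9604


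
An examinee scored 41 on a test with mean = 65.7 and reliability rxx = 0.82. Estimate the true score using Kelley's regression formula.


T_est = rxx * X + (1 - rxx) * mean
T_est = 0.82 * 41 + 0.18 * 65.7
T_est = 33.62 + 11.826
T_est = 45.446

45.446


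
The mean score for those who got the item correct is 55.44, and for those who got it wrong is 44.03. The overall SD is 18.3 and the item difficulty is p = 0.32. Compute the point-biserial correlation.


q = 1 - p = 0.68
rpb = ((M1 - M0) / SD) * sqrt(p * q)
rpb = ((55.44 - 44.03) / 18.3) * sqrt(0.32 * 0.68)
rpb = 0.2908

0.2908


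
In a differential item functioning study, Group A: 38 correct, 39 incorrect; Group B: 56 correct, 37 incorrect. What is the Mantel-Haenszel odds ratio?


Odds_A = 38/39 = 0.9744
Odds_B = 56/37 = 1.5135
OR = Odds_A / Odds_B = 0.9744 / 1.5135
Exactly, OR = (38 * 37) / (39 * 56) = 1406 / 2184
OR = 0.6438

0.6438


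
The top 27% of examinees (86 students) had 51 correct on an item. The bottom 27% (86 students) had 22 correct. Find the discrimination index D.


p_upper = 51/86 = 0.593
p_lower = 22/86 = 0.2558
D = 0.593 - 0.2558 = 0.3372

0.3372


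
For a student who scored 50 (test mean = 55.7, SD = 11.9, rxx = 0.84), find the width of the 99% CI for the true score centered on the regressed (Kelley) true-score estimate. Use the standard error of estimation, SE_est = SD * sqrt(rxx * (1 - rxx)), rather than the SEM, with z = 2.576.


True score estimate = 0.84*50 + 0.16*55.7 = 50.912
SE_est = SD * sqrt(rxx * (1 - rxx)) = 11.9 * sqrt(0.84 * 0.16) = 11.9 * sqrt(0.1344) = 4.362612
CI = T_est +/- z * SE_est, so width = 2 * z * SE_est = 2 * 2.576 * 4.362612
Width = 22.4762

22.4762


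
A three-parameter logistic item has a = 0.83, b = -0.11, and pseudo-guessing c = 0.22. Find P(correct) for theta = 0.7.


logit = 0.83*(0.7 - -0.11) = 0.6723
P* = 1/(1 + exp(-0.6723)) = 0.662
P = 0.22 + (1 - 0.22) * 0.662
P = 0.7364

0.7364


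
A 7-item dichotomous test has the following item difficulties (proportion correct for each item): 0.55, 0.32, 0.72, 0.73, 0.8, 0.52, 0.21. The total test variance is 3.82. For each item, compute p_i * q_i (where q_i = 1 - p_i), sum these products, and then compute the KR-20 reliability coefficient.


For each item, compute p_i * q_i:
  Item 1: 0.55 * 0.45 = 0.2475
  Item 2: 0.32 * 0.68 = 0.2176
  Item 3: 0.72 * 0.28 = 0.2016
  Item 4: 0.73 * 0.27 = 0.1971
  Item 5: 0.8 * 0.2 = 0.16
  Item 6: 0.52 * 0.48 = 0.2496
  Item 7: 0.21 * 0.79 = 0.1659
Sum(p_i * q_i) = 0.2475 + 0.2176 + 0.2016 + 0.1971 + 0.16 + 0.2496 + 0.1659 = 1.4393
KR-20 = (k/(k-1)) * (1 - Sum(p_i*q_i) / Var_total)
= (7/6) * (1 - 1.4393/3.82)
= 1.1667 * 0.6232
KR-20 = 0.7271

0.7271


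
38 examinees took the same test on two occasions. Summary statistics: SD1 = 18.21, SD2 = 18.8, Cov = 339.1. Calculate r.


r = cov(X,Y) / (SD_X * SD_Y)
r = 339.1 / (18.21 * 18.8)
r = 339.1 / 342.348
r = 0.9905

0.9905


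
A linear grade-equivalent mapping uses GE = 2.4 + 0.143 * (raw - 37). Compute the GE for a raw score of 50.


raw - median = 50 - 37 = 13
slope * diff = 0.143 * 13 = 1.859
GE = 2.4 + 1.859
GE = 4.259

4.259


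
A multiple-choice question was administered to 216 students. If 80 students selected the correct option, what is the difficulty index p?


Item difficulty p = number correct / total examinees
p = 80 / 216
p = 0.3704

0.3704


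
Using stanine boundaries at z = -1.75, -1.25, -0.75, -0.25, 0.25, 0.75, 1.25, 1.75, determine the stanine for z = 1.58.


Stanine boundaries: [-1.75, -1.25, -0.75, -0.25, 0.25, 0.75, 1.25, 1.75]
z = 1.58
Check each boundary:
  z >= -1.75 -> could be stanine 2
  z >= -1.25 -> could be stanine 3
  z >= -0.75 -> could be stanine 4
  z >= -0.25 -> could be stanine 5
  z >= 0.25 -> could be stanine 6
  z >= 0.75 -> could be stanine 7
  z >= 1.25 -> could be stanine 8
  z < 1.75
Highest qualifying boundary gives stanine = 8

8


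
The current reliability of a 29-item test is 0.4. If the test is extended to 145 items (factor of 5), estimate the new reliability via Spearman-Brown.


r_new = (n * rxx) / (1 + (n-1) * rxx)
r_new = (5 * 0.4) / (1 + 4 * 0.4)
r_new = 2.0 / 2.6
r_new = 0.7692

0.7692


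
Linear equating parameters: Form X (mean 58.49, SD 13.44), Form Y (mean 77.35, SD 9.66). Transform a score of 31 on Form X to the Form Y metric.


slope = SD_Y / SD_X = 9.66 / 13.44 ~ 0.7188
intercept = mean_Y - slope * mean_X = 77.35 - (9.66 / 13.44) * 58.49 ~ 35.3103
Y = slope * X + intercept. To avoid rounding drift from the rounded slope/intercept, evaluate the equivalent form Y = mean_Y + SD_Y * (X - mean_X) / SD_X at full precision:
Y = 77.35 + 9.66 * (31 - 58.49) / 13.44
Y = 77.35 - 9.66 * 27.49 / 13.44
Y = 77.35 - 265.5534 / 13.44
Y = 77.35 - 19.7584
Y = 57.5916

57.5916


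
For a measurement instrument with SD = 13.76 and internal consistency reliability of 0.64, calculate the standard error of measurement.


SEM = SD * sqrt(1 - rxx)
SEM = 13.76 * sqrt(1 - 0.64)
SEM = 13.76 * sqrt(0.36) = 13.76 * 0.6
SEM = 8.256

8.256


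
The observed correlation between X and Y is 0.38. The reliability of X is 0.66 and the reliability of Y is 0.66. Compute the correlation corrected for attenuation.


r_corrected = rxy / sqrt(rxx * ryy)
= 0.38 / sqrt(0.66 * 0.66)
= 0.38 / sqrt(0.4356)
= 0.38 / 0.66
r_corrected = 0.5758

0.5758


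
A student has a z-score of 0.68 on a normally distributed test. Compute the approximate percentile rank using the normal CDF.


CDF(z) = 0.5 * (1 + erf(z/sqrt(2)))
erf(0.4808) = 0.5035
CDF = 0.7517
Percentile rank = 0.7517 * 100 = 75.17

75.17


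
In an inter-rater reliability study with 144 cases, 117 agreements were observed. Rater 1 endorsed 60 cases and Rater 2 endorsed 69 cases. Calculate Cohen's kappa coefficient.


P_o = 117/144 = 0.8125
P_e = (60*69 + 84*75) / 20736 = 0.503472
kappa = (P_o - P_e) / (1 - P_e)
kappa = (0.8125 - 0.503472) / (1 - 0.503472)
kappa = 0.6224

0.6224


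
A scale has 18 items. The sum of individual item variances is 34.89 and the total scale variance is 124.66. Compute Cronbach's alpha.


alpha = (k/(k-1)) * (1 - sum(si^2)/s_total^2)
= (18/17) * (1 - 34.89/124.66)
alpha = 0.7625

0.7625


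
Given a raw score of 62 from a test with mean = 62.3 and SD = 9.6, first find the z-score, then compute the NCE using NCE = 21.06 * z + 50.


z = (X - mean) / SD = (62 - 62.3) / 9.6
z = -0.3 / 9.6
z = -0.0312
NCE = NCE = 21.06z + 50
Carry z at full precision (z = -0.3 / 9.6) into the conversion:
NCE = 21.06 * (-0.3 / 9.6) + 50 = -6.318 / 9.6 + 50
NCE = -0.6581 + 50
NCE = 49.3419

49.3419


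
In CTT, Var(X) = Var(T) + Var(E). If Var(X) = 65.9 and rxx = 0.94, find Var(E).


var_true = rxx * var_obs = 0.94 * 65.9 = 61.946
var_error = var_obs - var_true
var_error = 65.9 - 61.946
var_error = 3.954

3.954


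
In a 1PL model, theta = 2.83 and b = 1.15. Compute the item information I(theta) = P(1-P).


P = 1/(1+exp(-(2.83-1.15))) = 0.8429
I = P*(1-P) = 0.8429 * 0.1571
I = 0.1324

0.1324


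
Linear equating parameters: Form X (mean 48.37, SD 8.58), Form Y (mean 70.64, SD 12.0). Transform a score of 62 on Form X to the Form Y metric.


slope = SD_Y / SD_X = 12.0 / 8.58 ~ 1.3986
intercept = mean_Y - slope * mean_X = 70.64 - (12.0 / 8.58) * 48.37 ~ 2.9897
Y = slope * X + intercept. To avoid rounding drift from the rounded slope/intercept, evaluate the equivalent form Y = mean_Y + SD_Y * (X - mean_X) / SD_X at full precision:
Y = 70.64 + 12.0 * (62 - 48.37) / 8.58
Y = 70.64 + 12.0 * 13.63 / 8.58
Y = 70.64 + 163.56 / 8.58
Y = 70.64 + 19.0629
Y = 89.7029

89.7029


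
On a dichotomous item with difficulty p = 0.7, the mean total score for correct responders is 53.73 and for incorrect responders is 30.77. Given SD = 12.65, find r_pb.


q = 1 - p = 0.3
rpb = ((M1 - M0) / SD) * sqrt(p * q)
rpb = ((53.73 - 30.77) / 12.65) * sqrt(0.7 * 0.3)
rpb = 0.8317

0.8317


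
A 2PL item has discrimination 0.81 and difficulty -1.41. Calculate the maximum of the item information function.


For 2PL, max info at theta = b = -1.41
I_max = a^2 / 4 = 0.81^2 / 4
= 0.6561 / 4
I_max = 0.164

0.164


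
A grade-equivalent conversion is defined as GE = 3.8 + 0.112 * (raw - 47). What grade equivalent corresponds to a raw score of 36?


raw - median = 36 - 47 = -11
slope * diff = 0.112 * -11 = -1.232
GE = 3.8 + -1.232
GE = 2.568

2.568


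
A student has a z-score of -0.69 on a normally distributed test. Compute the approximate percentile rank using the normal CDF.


CDF(z) = 0.5 * (1 + erf(z/sqrt(2)))
erf(-0.4879) = -0.5098
CDF = 0.2451
Percentile rank = 0.2451 * 100 = 24.51

24.51


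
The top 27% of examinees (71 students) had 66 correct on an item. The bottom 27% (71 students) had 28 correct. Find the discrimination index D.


p_upper = 66/71 = 0.9296
p_lower = 28/71 = 0.3944
D = 0.9296 - 0.3944 = 0.5352

0.5352


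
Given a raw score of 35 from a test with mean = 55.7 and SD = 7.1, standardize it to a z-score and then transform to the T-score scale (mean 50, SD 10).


z = (X - mean) / SD = (35 - 55.7) / 7.1
z = -20.7 / 7.1
z = -2.9155
T-score = T = 50 + 10z
Carry z at full precision (z = -20.7 / 7.1) into the conversion:
T-score = 50 + 10 * (-20.7 / 7.1) = 50 + -207 / 7.1
T-score = 50 + -29.1549
T-score = 20.8451

20.8451


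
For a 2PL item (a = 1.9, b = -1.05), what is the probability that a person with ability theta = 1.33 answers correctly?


a*(theta - b) = 1.9 * (1.33 - -1.05) = 4.522
exp(-4.522) = 0.0109
P = 1 / (1 + 0.0109)
P = 0.9892

0.9892


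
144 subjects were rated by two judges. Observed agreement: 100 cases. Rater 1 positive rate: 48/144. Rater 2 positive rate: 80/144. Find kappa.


P_o = 100/144 = 0.694444
P_e = (48*80 + 96*64) / 20736 = 0.481481
kappa = (P_o - P_e) / (1 - P_e)
kappa = (0.694444 - 0.481481) / (1 - 0.481481)
kappa = 0.4107

0.4107


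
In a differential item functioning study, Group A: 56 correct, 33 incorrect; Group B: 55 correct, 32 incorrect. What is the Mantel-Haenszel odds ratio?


Odds_A = 56/33 = 1.697
Odds_B = 55/32 = 1.7188
OR = Odds_A / Odds_B = 1.697 / 1.7188
Exactly, OR = (56 * 32) / (33 * 55) = 1792 / 1815
OR = 0.9873

0.9873


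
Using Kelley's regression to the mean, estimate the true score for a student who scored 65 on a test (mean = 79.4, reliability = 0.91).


T_est = rxx * X + (1 - rxx) * mean
T_est = 0.91 * 65 + 0.09 * 79.4
T_est = 59.15 + 7.146
T_est = 66.296

66.296


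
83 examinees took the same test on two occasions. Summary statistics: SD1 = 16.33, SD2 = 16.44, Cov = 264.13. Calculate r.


r = cov(X,Y) / (SD_X * SD_Y)
r = 264.13 / (16.33 * 16.44)
r = 264.13 / 268.4652
r = 0.9839

0.9839


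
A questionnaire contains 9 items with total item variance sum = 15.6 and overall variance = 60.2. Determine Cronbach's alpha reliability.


alpha = (k/(k-1)) * (1 - sum(si^2)/s_total^2)
= (9/8) * (1 - 15.6/60.2)
alpha = 0.8335

0.8335


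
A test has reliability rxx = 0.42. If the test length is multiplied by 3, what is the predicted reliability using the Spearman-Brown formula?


r_new = (n * rxx) / (1 + (n-1) * rxx)
r_new = (3 * 0.42) / (1 + 2 * 0.42)
r_new = 1.26 / 1.84
r_new = 0.6848

0.6848


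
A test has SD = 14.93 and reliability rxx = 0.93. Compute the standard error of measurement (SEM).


SEM = SD * sqrt(1 - rxx)
SEM = 14.93 * sqrt(1 - 0.93)
SEM = 14.93 * sqrt(0.07) = 14.93 * 0.264575
SEM = 3.9501

3.9501


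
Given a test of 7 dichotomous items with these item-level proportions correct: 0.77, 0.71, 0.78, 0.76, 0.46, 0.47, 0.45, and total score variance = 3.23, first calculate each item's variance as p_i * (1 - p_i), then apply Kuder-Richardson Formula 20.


For each item, compute p_i * q_i:
  Item 1: 0.77 * 0.23 = 0.1771
  Item 2: 0.71 * 0.29 = 0.2059
  Item 3: 0.78 * 0.22 = 0.1716
  Item 4: 0.76 * 0.24 = 0.1824
  Item 5: 0.46 * 0.54 = 0.2484
  Item 6: 0.47 * 0.53 = 0.2491
  Item 7: 0.45 * 0.55 = 0.2475
Sum(p_i * q_i) = 0.1771 + 0.2059 + 0.1716 + 0.1824 + 0.2484 + 0.2491 + 0.2475 = 1.482
KR-20 = (k/(k-1)) * (1 - Sum(p_i*q_i) / Var_total)
= (7/6) * (1 - 1.482/3.23)
= 1.1667 * 0.5412
KR-20 = 0.6314

0.6314


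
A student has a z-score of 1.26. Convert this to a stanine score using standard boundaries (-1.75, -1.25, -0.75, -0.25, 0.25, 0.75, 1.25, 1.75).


Stanine boundaries: [-1.75, -1.25, -0.75, -0.25, 0.25, 0.75, 1.25, 1.75]
z = 1.26
Check each boundary:
  z >= -1.75 -> could be stanine 2
  z >= -1.25 -> could be stanine 3
  z >= -0.75 -> could be stanine 4
  z >= -0.25 -> could be stanine 5
  z >= 0.25 -> could be stanine 6
  z >= 0.75 -> could be stanine 7
  z >= 1.25 -> could be stanine 8
  z < 1.75
Highest qualifying boundary gives stanine = 8

8


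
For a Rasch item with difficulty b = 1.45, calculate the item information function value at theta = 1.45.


P = 1/(1+exp(-(1.45-1.45))) = 0.5
I = P*(1-P) = 0.5 * 0.5
I = 0.25

0.25


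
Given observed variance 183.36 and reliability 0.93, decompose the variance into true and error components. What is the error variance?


var_true = rxx * var_obs = 0.93 * 183.36 = 170.5248
var_error = var_obs - var_true
var_error = 183.36 - 170.5248
var_error = 12.8352

12.8352


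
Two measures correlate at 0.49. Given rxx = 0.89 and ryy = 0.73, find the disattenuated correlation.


r_corrected = rxy / sqrt(rxx * ryy)
= 0.49 / sqrt(0.89 * 0.73)
= 0.49 / sqrt(0.6497)
= 0.49 / 0.80604
r_corrected = 0.6079

0.6079


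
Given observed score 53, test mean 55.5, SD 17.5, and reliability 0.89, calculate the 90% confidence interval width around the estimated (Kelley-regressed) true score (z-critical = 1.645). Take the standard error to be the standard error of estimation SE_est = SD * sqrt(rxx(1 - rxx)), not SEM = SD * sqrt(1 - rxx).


True score estimate = 0.89*53 + 0.11*55.5 = 53.275
SE_est = SD * sqrt(rxx * (1 - rxx)) = 17.5 * sqrt(0.89 * 0.11) = 17.5 * sqrt(0.0979) = 5.475571
CI = T_est +/- z * SE_est, so width = 2 * z * SE_est = 2 * 1.645 * 5.475571
Width = 18.0146

18.0146


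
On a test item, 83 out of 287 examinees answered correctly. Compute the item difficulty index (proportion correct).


Item difficulty p = number correct / total examinees
p = 83 / 287
p = 0.2892

0.2892


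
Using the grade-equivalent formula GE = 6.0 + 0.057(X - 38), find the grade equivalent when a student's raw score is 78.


raw - median = 78 - 38 = 40
slope * diff = 0.057 * 40 = 2.28
GE = 6.0 + 2.28
GE = 8.28

8.28


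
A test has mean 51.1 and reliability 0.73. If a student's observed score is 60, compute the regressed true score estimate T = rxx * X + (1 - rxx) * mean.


T_est = rxx * X + (1 - rxx) * mean
T_est = 0.73 * 60 + 0.27 * 51.1
T_est = 43.8 + 13.797
T_est = 57.597

57.597


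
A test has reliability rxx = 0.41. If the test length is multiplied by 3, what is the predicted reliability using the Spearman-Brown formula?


r_new = (n * rxx) / (1 + (n-1) * rxx)
r_new = (3 * 0.41) / (1 + 2 * 0.41)
r_new = 1.23 / 1.82
r_new = 0.6758

0.6758


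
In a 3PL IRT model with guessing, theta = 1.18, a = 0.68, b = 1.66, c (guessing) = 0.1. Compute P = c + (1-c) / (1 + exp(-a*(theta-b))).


logit = 0.68*(1.18 - 1.66) = -0.3264
P* = 1/(1 + exp(--0.3264)) = 0.4191
P = 0.1 + (1 - 0.1) * 0.4191
P = 0.4772

0.4772


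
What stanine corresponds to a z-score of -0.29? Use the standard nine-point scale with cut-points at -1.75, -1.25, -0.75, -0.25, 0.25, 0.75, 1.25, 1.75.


Stanine boundaries: [-1.75, -1.25, -0.75, -0.25, 0.25, 0.75, 1.25, 1.75]
z = -0.29
Check each boundary:
  z >= -1.75 -> could be stanine 2
  z >= -1.25 -> could be stanine 3
  z >= -0.75 -> could be stanine 4
  z < -0.25
  z < 0.25
  z < 0.75
  z < 1.25
  z < 1.75
Highest qualifying boundary gives stanine = 4

4


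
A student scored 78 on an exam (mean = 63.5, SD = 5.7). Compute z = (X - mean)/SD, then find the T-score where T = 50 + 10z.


z = (X - mean) / SD = (78 - 63.5) / 5.7
z = 14.5 / 5.7
z = 2.5439
T-score = T = 50 + 10z
Carry z at full precision (z = 14.5 / 5.7) into the conversion:
T-score = 50 + 10 * (14.5 / 5.7) = 50 + 145 / 5.7
T-score = 50 + 25.4386
T-score = 75.4386

75.4386


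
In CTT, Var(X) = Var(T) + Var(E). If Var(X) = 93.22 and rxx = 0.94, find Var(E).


var_true = rxx * var_obs = 0.94 * 93.22 = 87.6268
var_error = var_obs - var_true
var_error = 93.22 - 87.6268
var_error = 5.5932

5.5932


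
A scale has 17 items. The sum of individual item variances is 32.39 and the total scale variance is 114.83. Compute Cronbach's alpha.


alpha = (k/(k-1)) * (1 - sum(si^2)/s_total^2)
= (17/16) * (1 - 32.39/114.83)
alpha = 0.7628

0.7628


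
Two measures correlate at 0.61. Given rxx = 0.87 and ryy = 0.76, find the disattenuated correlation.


r_corrected = rxy / sqrt(rxx * ryy)
= 0.61 / sqrt(0.87 * 0.76)
= 0.61 / sqrt(0.6612)
= 0.61 / 0.813142
r_corrected = 0.7502

0.7502


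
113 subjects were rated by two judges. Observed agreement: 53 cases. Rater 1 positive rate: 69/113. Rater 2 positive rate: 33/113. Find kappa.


P_o = 53/113 = 0.469027
P_e = (69*33 + 44*80) / 12769 = 0.45399
kappa = (P_o - P_e) / (1 - P_e)
kappa = (0.469027 - 0.45399) / (1 - 0.45399)
kappa = 0.0275

0.0275


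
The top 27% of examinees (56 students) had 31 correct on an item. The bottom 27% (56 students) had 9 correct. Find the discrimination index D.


p_upper = 31/56 = 0.5536
p_lower = 9/56 = 0.1607
D = 0.5536 - 0.1607 = 0.3929

0.3929


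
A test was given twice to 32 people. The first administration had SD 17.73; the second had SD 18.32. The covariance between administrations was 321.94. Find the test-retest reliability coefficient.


r = cov(X,Y) / (SD_X * SD_Y)
r = 321.94 / (17.73 * 18.32)
r = 321.94 / 324.8136
r = 0.9912

0.9912


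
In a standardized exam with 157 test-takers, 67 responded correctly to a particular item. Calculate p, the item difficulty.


Item difficulty p = number correct / total examinees
p = 67 / 157
p = 0.4268

0.4268


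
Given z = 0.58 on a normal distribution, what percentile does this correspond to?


CDF(z) = 0.5 * (1 + erf(z/sqrt(2)))
erf(0.4101) = 0.4381
CDF = 0.719
Percentile rank = 0.719 * 100 = 71.9

71.9


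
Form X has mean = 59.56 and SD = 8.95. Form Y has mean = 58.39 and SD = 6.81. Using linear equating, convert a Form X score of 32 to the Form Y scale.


slope = SD_Y / SD_X = 6.81 / 8.95 ~ 0.7609
intercept = mean_Y - slope * mean_X = 58.39 - (6.81 / 8.95) * 59.56 ~ 13.0712
Y = slope * X + intercept. To avoid rounding drift from the rounded slope/intercept, evaluate the equivalent form Y = mean_Y + SD_Y * (X - mean_X) / SD_X at full precision:
Y = 58.39 + 6.81 * (32 - 59.56) / 8.95
Y = 58.39 - 6.81 * 27.56 / 8.95
Y = 58.39 - 187.6836 / 8.95
Y = 58.39 - 20.9702
Y = 37.4198

37.4198


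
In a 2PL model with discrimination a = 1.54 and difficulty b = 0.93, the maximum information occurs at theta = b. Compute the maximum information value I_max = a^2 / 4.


For 2PL, max info at theta = b = 0.93
I_max = a^2 / 4 = 1.54^2 / 4
= 2.3716 / 4
I_max = 0.5929

0.5929


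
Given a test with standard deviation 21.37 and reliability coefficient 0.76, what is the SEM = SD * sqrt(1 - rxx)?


SEM = SD * sqrt(1 - rxx)
SEM = 21.37 * sqrt(1 - 0.76)
SEM = 21.37 * sqrt(0.24) = 21.37 * 0.489898
SEM = 10.4691

10.4691


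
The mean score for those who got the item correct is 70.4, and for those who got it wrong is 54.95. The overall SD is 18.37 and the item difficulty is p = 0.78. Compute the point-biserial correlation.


q = 1 - p = 0.22
rpb = ((M1 - M0) / SD) * sqrt(p * q)
rpb = ((70.4 - 54.95) / 18.37) * sqrt(0.78 * 0.22)
rpb = 0.3484

0.3484


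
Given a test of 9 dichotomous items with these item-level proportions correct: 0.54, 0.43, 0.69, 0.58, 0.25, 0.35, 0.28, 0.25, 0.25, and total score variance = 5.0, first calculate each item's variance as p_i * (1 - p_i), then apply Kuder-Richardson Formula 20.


For each item, compute p_i * q_i:
  Item 1: 0.54 * 0.46 = 0.2484
  Item 2: 0.43 * 0.57 = 0.2451
  Item 3: 0.69 * 0.31 = 0.2139
  Item 4: 0.58 * 0.42 = 0.2436
  Item 5: 0.25 * 0.75 = 0.1875
  Item 6: 0.35 * 0.65 = 0.2275
  Item 7: 0.28 * 0.72 = 0.2016
  Item 8: 0.25 * 0.75 = 0.1875
  Item 9: 0.25 * 0.75 = 0.1875
Sum(p_i * q_i) = 0.2484 + 0.2451 + 0.2139 + 0.2436 + 0.1875 + 0.2275 + 0.2016 + 0.1875 + 0.1875 = 1.9426
KR-20 = (k/(k-1)) * (1 - Sum(p_i*q_i) / Var_total)
= (9/8) * (1 - 1.9426/5.0)
= 1.125 * 0.6115
KR-20 = 0.6879

0.6879


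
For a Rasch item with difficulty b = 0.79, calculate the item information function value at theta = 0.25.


P = 1/(1+exp(-(0.25-0.79))) = 0.3682
I = P*(1-P) = 0.3682 * 0.6318
I = 0.2326

0.2326


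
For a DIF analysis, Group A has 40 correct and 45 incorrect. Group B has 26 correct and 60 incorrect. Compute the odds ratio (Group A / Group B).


Odds_A = 40/45 = 0.8889
Odds_B = 26/60 = 0.4333
OR = Odds_A / Odds_B = 0.8889 / 0.4333
Exactly, OR = (40 * 60) / (45 * 26) = 2400 / 1170
OR = 2.0513

2.0513


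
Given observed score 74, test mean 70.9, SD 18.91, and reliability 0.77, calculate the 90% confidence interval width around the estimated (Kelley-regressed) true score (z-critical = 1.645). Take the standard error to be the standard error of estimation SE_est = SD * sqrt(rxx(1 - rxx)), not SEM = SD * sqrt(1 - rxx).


True score estimate = 0.77*74 + 0.23*70.9 = 73.287
SE_est = SD * sqrt(rxx * (1 - rxx)) = 18.91 * sqrt(0.77 * 0.23) = 18.91 * sqrt(0.1771) = 7.957943
CI = T_est +/- z * SE_est, so width = 2 * z * SE_est = 2 * 1.645 * 7.957943
Width = 26.1816

26.1816


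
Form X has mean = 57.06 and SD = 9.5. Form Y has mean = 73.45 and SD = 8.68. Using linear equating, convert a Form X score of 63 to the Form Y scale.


slope = SD_Y / SD_X = 8.68 / 9.5 ~ 0.9137
intercept = mean_Y - slope * mean_X = 73.45 - (8.68 / 9.5) * 57.06 ~ 21.3152
Y = slope * X + intercept. To avoid rounding drift from the rounded slope/intercept, evaluate the equivalent form Y = mean_Y + SD_Y * (X - mean_X) / SD_X at full precision:
Y = 73.45 + 8.68 * (63 - 57.06) / 9.5
Y = 73.45 + 8.68 * 5.94 / 9.5
Y = 73.45 + 51.5592 / 9.5
Y = 73.45 + 5.4273
Y = 78.8773

78.8773


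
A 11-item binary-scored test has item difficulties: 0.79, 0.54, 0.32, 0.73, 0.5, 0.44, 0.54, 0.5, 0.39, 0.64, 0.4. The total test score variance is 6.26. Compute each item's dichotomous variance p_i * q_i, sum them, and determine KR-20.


For each item, compute p_i * q_i:
  Item 1: 0.79 * 0.21 = 0.1659
  Item 2: 0.54 * 0.46 = 0.2484
  Item 3: 0.32 * 0.68 = 0.2176
  Item 4: 0.73 * 0.27 = 0.1971
  Item 5: 0.5 * 0.5 = 0.25
  Item 6: 0.44 * 0.56 = 0.2464
  Item 7: 0.54 * 0.46 = 0.2484
  Item 8: 0.5 * 0.5 = 0.25
  Item 9: 0.39 * 0.61 = 0.2379
  Item 10: 0.64 * 0.36 = 0.2304
  Item 11: 0.4 * 0.6 = 0.24
Sum(p_i * q_i) = 0.1659 + 0.2484 + 0.2176 + 0.1971 + 0.25 + 0.2464 + 0.2484 + 0.25 + 0.2379 + 0.2304 + 0.24 = 2.5321
KR-20 = (k/(k-1)) * (1 - Sum(p_i*q_i) / Var_total)
= (11/10) * (1 - 2.5321/6.26)
= 1.1 * 0.5955
KR-20 = 0.6551

0.6551


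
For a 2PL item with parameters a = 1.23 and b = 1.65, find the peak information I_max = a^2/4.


For 2PL, max info at theta = b = 1.65
I_max = a^2 / 4 = 1.23^2 / 4
= 1.5129 / 4
I_max = 0.3782

0.3782


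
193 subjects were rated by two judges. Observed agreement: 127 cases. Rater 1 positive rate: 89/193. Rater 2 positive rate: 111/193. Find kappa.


P_o = 127/193 = 0.658031
P_e = (89*111 + 104*82) / 37249 = 0.494161
kappa = (P_o - P_e) / (1 - P_e)
kappa = (0.658031 - 0.494161) / (1 - 0.494161)
kappa = 0.324

0.324


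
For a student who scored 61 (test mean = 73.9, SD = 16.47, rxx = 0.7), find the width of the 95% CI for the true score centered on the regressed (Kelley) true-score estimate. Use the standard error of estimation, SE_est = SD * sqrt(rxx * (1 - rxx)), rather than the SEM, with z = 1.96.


True score estimate = 0.7*61 + 0.3*73.9 = 64.87
SE_est = SD * sqrt(rxx * (1 - rxx)) = 16.47 * sqrt(0.7 * 0.3) = 16.47 * sqrt(0.21) = 7.547502
CI = T_est +/- z * SE_est, so width = 2 * z * SE_est = 2 * 1.96 * 7.547502
Width = 29.5862

29.5862


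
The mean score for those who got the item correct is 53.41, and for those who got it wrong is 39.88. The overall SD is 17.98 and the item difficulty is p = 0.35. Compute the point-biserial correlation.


q = 1 - p = 0.65
rpb = ((M1 - M0) / SD) * sqrt(p * q)
rpb = ((53.41 - 39.88) / 17.98) * sqrt(0.35 * 0.65)
rpb = 0.3589

0.3589


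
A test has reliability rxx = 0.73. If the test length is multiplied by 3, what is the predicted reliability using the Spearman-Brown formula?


r_new = (n * rxx) / (1 + (n-1) * rxx)
r_new = (3 * 0.73) / (1 + 2 * 0.73)
r_new = 2.19 / 2.46
r_new = 0.8902

0.8902


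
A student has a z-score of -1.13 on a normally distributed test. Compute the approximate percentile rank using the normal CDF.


CDF(z) = 0.5 * (1 + erf(z/sqrt(2)))
erf(-0.799) = -0.7415
CDF = 0.1292
Percentile rank = 0.1292 * 100 = 12.92

12.92


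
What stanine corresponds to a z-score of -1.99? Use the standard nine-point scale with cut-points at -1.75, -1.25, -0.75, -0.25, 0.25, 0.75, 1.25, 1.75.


Stanine boundaries: [-1.75, -1.25, -0.75, -0.25, 0.25, 0.75, 1.25, 1.75]
z = -1.99
Check each boundary:
  z < -1.75
  z < -1.25
  z < -0.75
  z < -0.25
  z < 0.25
  z < 0.75
  z < 1.25
  z < 1.75
Highest qualifying boundary gives stanine = 1

1


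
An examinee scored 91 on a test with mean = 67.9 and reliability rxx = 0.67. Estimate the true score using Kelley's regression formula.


T_est = rxx * X + (1 - rxx) * mean
T_est = 0.67 * 91 + 0.33 * 67.9
T_est = 60.97 + 22.407
T_est = 83.377

83.377


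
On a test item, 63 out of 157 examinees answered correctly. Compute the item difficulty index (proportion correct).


Item difficulty p = number correct / total examinees
p = 63 / 157
p = 0.4013

0.4013


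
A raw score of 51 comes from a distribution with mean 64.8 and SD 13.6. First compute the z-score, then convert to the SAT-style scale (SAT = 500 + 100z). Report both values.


z = (X - mean) / SD = (51 - 64.8) / 13.6
z = -13.8 / 13.6
z = -1.0147
SAT-scale = SAT = 500 + 100z
Carry z at full precision (z = -13.8 / 13.6) into the conversion:
SAT-scale = 500 + 100 * (-13.8 / 13.6) = 500 + -1380 / 13.6
SAT-scale = 500 + -101.4706
SAT-scale = 398.5294

398.5294


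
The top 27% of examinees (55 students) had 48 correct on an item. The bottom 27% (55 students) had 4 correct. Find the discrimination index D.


p_upper = 48/55 = 0.8727
p_lower = 4/55 = 0.0727
D = 0.8727 - 0.0727 = 0.8

0.8


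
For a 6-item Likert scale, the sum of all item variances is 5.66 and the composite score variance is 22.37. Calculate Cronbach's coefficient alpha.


alpha = (k/(k-1)) * (1 - sum(si^2)/s_total^2)
= (6/5) * (1 - 5.66/22.37)
alpha = 0.8964

0.8964


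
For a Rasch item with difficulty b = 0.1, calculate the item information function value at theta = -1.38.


P = 1/(1+exp(-(-1.38-0.1))) = 0.1854
I = P*(1-P) = 0.1854 * 0.8146
I = 0.151

0.151


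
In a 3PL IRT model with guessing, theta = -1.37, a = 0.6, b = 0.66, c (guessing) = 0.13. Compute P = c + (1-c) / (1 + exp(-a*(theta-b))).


logit = 0.6*(-1.37 - 0.66) = -1.218
P* = 1/(1 + exp(--1.218)) = 0.2283
P = 0.13 + (1 - 0.13) * 0.2283
P = 0.3286

0.3286


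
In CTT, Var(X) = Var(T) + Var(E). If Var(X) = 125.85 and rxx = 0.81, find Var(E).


var_true = rxx * var_obs = 0.81 * 125.85 = 101.9385
var_error = var_obs - var_true
var_error = 125.85 - 101.9385
var_error = 23.9115

23.9115


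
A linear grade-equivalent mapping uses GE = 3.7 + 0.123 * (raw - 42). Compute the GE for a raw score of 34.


raw - median = 34 - 42 = -8
slope * diff = 0.123 * -8 = -0.984
GE = 3.7 + -0.984
GE = 2.716

2.716


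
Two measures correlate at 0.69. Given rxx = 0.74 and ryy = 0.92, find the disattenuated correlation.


r_corrected = rxy / sqrt(rxx * ryy)
= 0.69 / sqrt(0.74 * 0.92)
= 0.69 / sqrt(0.6808)
= 0.69 / 0.825106
r_corrected = 0.8363

0.8363


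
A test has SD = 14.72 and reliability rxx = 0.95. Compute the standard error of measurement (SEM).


SEM = SD * sqrt(1 - rxx)
SEM = 14.72 * sqrt(1 - 0.95)
SEM = 14.72 * sqrt(0.05) = 14.72 * 0.223607
SEM = 3.2915

3.2915


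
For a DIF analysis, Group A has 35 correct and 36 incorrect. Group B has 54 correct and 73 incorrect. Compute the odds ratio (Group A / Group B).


Odds_A = 35/36 = 0.9722
Odds_B = 54/73 = 0.7397
OR = Odds_A / Odds_B = 0.9722 / 0.7397
Exactly, OR = (35 * 73) / (36 * 54) = 2555 / 1944
OR = 1.3143

1.3143


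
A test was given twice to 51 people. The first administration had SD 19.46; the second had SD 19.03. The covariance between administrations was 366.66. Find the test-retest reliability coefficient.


r = cov(X,Y) / (SD_X * SD_Y)
r = 366.66 / (19.46 * 19.03)
r = 366.66 / 370.3238
r = 0.9901

0.9901


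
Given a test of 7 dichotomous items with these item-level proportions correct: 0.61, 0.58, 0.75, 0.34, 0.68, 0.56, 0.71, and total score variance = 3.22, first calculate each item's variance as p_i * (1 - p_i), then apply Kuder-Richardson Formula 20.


For each item, compute p_i * q_i:
  Item 1: 0.61 * 0.39 = 0.2379
  Item 2: 0.58 * 0.42 = 0.2436
  Item 3: 0.75 * 0.25 = 0.1875
  Item 4: 0.34 * 0.66 = 0.2244
  Item 5: 0.68 * 0.32 = 0.2176
  Item 6: 0.56 * 0.44 = 0.2464
  Item 7: 0.71 * 0.29 = 0.2059
Sum(p_i * q_i) = 0.2379 + 0.2436 + 0.1875 + 0.2244 + 0.2176 + 0.2464 + 0.2059 = 1.5633
KR-20 = (k/(k-1)) * (1 - Sum(p_i*q_i) / Var_total)
= (7/6) * (1 - 1.5633/3.22)
= 1.1667 * 0.5145
KR-20 = 0.6003

0.6003


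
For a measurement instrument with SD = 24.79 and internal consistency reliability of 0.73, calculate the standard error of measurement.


SEM = SD * sqrt(1 - rxx)
SEM = 24.79 * sqrt(1 - 0.73)
SEM = 24.79 * sqrt(0.27) = 24.79 * 0.519615
SEM = 12.8813

12.8813


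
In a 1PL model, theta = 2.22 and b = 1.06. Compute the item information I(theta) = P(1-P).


P = 1/(1+exp(-(2.22-1.06))) = 0.7613
I = P*(1-P) = 0.7613 * 0.2387
I = 0.1817

0.1817


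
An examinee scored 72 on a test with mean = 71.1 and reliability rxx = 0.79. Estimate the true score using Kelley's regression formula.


T_est = rxx * X + (1 - rxx) * mean
T_est = 0.79 * 72 + 0.21 * 71.1
T_est = 56.88 + 14.931
T_est = 71.811

71.811


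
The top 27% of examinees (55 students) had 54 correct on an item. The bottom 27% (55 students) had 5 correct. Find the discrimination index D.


p_upper = 54/55 = 0.9818
p_lower = 5/55 = 0.0909
D = 0.9818 - 0.0909 = 0.8909

0.8909


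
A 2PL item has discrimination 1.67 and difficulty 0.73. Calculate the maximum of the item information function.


For 2PL, max info at theta = b = 0.73
I_max = a^2 / 4 = 1.67^2 / 4
= 2.7889 / 4
I_max = 0.6972

0.6972


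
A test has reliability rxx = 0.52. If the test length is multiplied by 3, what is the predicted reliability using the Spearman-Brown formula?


r_new = (n * rxx) / (1 + (n-1) * rxx)
r_new = (3 * 0.52) / (1 + 2 * 0.52)
r_new = 1.56 / 2.04
r_new = 0.7647

0.7647


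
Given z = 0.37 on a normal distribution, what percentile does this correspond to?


CDF(z) = 0.5 * (1 + erf(z/sqrt(2)))
erf(0.2616) = 0.2886
CDF = 0.6443
Percentile rank = 0.6443 * 100 = 64.43

64.43


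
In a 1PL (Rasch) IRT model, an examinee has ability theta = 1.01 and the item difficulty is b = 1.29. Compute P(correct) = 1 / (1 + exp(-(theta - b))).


theta - b = 1.01 - 1.29 = -0.28
exp(-(theta - b)) = exp(0.28) = 1.3231
P = 1 / (1 + 1.3231)
P = 0.4305

0.4305


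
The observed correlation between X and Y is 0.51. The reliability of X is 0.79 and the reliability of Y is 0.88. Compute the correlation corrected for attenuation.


r_corrected = rxy / sqrt(rxx * ryy)
= 0.51 / sqrt(0.79 * 0.88)
= 0.51 / sqrt(0.6952)
= 0.51 / 0.833787
r_corrected = 0.6117

0.6117


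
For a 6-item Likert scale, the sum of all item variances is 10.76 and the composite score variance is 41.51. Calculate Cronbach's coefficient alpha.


alpha = (k/(k-1)) * (1 - sum(si^2)/s_total^2)
= (6/5) * (1 - 10.76/41.51)
alpha = 0.8889

0.8889


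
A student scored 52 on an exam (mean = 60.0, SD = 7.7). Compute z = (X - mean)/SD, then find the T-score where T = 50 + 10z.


z = (X - mean) / SD = (52 - 60.0) / 7.7
z = -8.0 / 7.7
z = -1.039
T-score = T = 50 + 10z
Carry z at full precision (z = -8.0 / 7.7) into the conversion:
T-score = 50 + 10 * (-8.0 / 7.7) = 50 + -80 / 7.7
T-score = 50 + -10.3896
T-score = 39.6104

39.6104


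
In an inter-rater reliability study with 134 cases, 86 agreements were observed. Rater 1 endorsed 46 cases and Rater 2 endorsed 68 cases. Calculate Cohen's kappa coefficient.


P_o = 86/134 = 0.641791
P_e = (46*68 + 88*66) / 17956 = 0.497661
kappa = (P_o - P_e) / (1 - P_e)
kappa = (0.641791 - 0.497661) / (1 - 0.497661)
kappa = 0.2869

0.2869


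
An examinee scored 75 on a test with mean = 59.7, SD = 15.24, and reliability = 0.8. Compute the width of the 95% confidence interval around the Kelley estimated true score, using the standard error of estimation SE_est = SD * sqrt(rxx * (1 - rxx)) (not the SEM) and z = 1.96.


True score estimate = 0.8*75 + 0.2*59.7 = 71.94
SE_est = SD * sqrt(rxx * (1 - rxx)) = 15.24 * sqrt(0.8 * 0.2) = 15.24 * sqrt(0.16) = 6.096
CI = T_est +/- z * SE_est, so width = 2 * z * SE_est = 2 * 1.96 * 6.096
Width = 23.8963

23.8963


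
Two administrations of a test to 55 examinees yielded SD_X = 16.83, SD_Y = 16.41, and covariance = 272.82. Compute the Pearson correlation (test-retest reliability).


r = cov(X,Y) / (SD_X * SD_Y)
r = 272.82 / (16.83 * 16.41)
r = 272.82 / 276.1803
r = 0.9878

0.9878


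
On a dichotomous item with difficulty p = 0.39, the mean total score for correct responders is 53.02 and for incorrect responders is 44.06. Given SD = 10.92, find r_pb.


q = 1 - p = 0.61
rpb = ((M1 - M0) / SD) * sqrt(p * q)
rpb = ((53.02 - 44.06) / 10.92) * sqrt(0.39 * 0.61)
rpb = 0.4002

0.4002


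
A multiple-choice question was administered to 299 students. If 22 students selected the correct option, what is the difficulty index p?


Item difficulty p = number correct / total examinees
p = 22 / 299
p = 0.0736

0.0736


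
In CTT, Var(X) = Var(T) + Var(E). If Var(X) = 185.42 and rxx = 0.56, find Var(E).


var_true = rxx * var_obs = 0.56 * 185.42 = 103.8352
var_error = var_obs - var_true
var_error = 185.42 - 103.8352
var_error = 81.5848

81.5848


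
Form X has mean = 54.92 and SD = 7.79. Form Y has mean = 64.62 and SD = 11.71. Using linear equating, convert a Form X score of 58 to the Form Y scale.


slope = SD_Y / SD_X = 11.71 / 7.79 ~ 1.5032
intercept = mean_Y - slope * mean_X = 64.62 - (11.71 / 7.79) * 54.92 ~ -17.9363
Y = slope * X + intercept. To avoid rounding drift from the rounded slope/intercept, evaluate the equivalent form Y = mean_Y + SD_Y * (X - mean_X) / SD_X at full precision:
Y = 64.62 + 11.71 * (58 - 54.92) / 7.79
Y = 64.62 + 11.71 * 3.08 / 7.79
Y = 64.62 + 36.0668 / 7.79
Y = 64.62 + 4.6299
Y = 69.2499

69.2499


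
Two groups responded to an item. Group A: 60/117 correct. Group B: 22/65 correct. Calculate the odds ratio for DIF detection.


Odds_A = 60/57 = 1.0526
Odds_B = 22/43 = 0.5116
OR = Odds_A / Odds_B = 1.0526 / 0.5116
Exactly, OR = (60 * 43) / (57 * 22) = 2580 / 1254
OR = 2.0574

2.0574


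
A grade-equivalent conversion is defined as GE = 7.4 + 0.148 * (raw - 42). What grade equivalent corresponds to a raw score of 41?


raw - median = 41 - 42 = -1
slope * diff = 0.148 * -1 = -0.148
GE = 7.4 + -0.148
GE = 7.252

7.252


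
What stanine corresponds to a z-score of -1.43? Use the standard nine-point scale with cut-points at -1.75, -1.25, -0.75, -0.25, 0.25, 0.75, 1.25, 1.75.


Stanine boundaries: [-1.75, -1.25, -0.75, -0.25, 0.25, 0.75, 1.25, 1.75]
z = -1.43
Check each boundary:
  z >= -1.75 -> could be stanine 2
  z < -1.25
  z < -0.75
  z < -0.25
  z < 0.25
  z < 0.75
  z < 1.25
  z < 1.75
Highest qualifying boundary gives stanine = 2

2


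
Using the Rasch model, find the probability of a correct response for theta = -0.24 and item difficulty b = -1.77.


theta - b = -0.24 - -1.77 = 1.53
exp(-(theta - b)) = exp(-1.53) = 0.2165
P = 1 / (1 + 0.2165)
P = 0.822

0.822


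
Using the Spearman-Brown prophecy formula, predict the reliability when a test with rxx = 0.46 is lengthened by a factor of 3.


r_new = (n * rxx) / (1 + (n-1) * rxx)
r_new = (3 * 0.46) / (1 + 2 * 0.46)
r_new = 1.38 / 1.92
r_new = 0.7188

0.7188
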